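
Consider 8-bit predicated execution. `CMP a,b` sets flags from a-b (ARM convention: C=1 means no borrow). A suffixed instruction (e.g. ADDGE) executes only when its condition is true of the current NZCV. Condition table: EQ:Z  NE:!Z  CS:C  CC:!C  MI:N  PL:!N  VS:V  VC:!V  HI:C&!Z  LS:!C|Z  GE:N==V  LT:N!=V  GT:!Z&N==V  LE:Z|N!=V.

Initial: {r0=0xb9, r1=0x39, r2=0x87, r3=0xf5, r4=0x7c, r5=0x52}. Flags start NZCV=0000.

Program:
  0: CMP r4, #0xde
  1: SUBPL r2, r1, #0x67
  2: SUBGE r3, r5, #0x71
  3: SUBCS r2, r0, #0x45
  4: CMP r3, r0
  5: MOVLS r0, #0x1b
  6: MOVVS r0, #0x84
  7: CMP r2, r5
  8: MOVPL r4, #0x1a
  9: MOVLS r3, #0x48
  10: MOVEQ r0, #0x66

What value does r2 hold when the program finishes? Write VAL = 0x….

0: ✓ CMP  NZCV=1001
1: · SUBPL
2: ✓ SUBGE  r3←0xe1
3: · SUBCS
4: ✓ CMP  NZCV=0010
5: · MOVLS
6: · MOVVS
7: ✓ CMP  NZCV=0011
8: ✓ MOVPL  r4←0x1a
9: · MOVLS
10: · MOVEQ

VAL = 0x87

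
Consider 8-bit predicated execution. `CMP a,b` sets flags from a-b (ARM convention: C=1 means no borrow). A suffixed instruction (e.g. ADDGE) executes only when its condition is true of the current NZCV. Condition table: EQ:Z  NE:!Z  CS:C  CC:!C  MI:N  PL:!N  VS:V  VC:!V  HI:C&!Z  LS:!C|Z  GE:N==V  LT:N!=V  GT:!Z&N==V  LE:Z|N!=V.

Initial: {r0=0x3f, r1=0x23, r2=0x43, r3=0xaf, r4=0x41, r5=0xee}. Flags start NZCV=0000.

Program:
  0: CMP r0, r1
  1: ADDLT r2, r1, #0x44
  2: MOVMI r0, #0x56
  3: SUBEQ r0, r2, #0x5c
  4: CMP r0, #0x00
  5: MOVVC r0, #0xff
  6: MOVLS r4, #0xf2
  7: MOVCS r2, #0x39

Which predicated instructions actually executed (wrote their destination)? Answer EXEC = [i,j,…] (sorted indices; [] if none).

0: ✓ CMP  NZCV=0010
1: · ADDLT
2: · MOVMI
3: · SUBEQ
4: ✓ CMP  NZCV=0010
5: ✓ MOVVC  r0←0xff
6: · MOVLS
7: ✓ MOVCS  r2←0x39

EXEC = [5,7]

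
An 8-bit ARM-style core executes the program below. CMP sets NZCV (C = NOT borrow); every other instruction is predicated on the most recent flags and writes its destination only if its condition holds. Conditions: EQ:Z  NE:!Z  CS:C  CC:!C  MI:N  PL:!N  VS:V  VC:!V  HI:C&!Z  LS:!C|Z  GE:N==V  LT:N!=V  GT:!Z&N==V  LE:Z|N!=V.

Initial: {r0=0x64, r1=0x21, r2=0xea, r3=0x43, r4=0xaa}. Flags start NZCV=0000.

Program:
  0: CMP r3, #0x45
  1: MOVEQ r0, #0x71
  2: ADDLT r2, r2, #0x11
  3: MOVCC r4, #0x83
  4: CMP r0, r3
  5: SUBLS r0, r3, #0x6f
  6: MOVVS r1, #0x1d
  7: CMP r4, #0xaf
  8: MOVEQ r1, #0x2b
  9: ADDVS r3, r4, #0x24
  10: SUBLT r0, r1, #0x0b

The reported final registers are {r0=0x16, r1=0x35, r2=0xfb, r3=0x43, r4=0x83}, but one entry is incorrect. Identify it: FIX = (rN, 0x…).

0: ✓ CMP  NZCV=1000
1: · MOVEQ
2: ✓ ADDLT  r2←0xfb
3: ✓ MOVCC  r4←0x83
4: ✓ CMP  NZCV=0010
5: · SUBLS
6: · MOVVS
7: ✓ CMP  NZCV=1000
8: · MOVEQ
9: · ADDVS
10: ✓ SUBLT  r0←0x16

FIX = (r1, 0x21)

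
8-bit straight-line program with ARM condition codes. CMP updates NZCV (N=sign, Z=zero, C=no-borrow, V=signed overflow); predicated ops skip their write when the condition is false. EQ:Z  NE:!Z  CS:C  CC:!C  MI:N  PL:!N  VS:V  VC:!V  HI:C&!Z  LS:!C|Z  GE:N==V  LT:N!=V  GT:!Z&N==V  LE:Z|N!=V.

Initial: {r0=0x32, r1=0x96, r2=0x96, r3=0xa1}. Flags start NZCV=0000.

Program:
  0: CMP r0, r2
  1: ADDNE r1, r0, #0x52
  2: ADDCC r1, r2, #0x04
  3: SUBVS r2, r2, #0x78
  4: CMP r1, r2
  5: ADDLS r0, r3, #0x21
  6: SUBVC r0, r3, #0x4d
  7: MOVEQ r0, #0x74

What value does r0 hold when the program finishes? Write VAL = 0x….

0: ✓ CMP  NZCV=1001
1: ✓ ADDNE  r1←0x84
2: ✓ ADDCC  r1←0x9a
3: ✓ SUBVS  r2←0x1e
4: ✓ CMP  NZCV=0011
5: · ADDLS
6: · SUBVC
7: · MOVEQ

VAL = 0x32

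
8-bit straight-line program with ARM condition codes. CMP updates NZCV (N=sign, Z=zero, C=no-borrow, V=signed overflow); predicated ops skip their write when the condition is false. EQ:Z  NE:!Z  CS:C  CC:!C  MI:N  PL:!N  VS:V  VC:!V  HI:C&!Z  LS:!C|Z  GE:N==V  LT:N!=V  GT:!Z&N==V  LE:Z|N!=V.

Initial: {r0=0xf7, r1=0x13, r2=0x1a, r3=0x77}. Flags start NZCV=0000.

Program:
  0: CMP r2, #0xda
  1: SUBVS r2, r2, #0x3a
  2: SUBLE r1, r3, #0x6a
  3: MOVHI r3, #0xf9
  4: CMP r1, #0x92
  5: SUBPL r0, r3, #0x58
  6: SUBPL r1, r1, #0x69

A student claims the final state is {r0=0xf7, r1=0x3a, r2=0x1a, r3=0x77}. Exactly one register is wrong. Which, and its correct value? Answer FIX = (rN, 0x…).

0: ✓ CMP  NZCV=0000
1: · SUBVS
2: · SUBLE
3: · MOVHI
4: ✓ CMP  NZCV=1001
5: · SUBPL
6: · SUBPL

FIX = (r1, 0x13)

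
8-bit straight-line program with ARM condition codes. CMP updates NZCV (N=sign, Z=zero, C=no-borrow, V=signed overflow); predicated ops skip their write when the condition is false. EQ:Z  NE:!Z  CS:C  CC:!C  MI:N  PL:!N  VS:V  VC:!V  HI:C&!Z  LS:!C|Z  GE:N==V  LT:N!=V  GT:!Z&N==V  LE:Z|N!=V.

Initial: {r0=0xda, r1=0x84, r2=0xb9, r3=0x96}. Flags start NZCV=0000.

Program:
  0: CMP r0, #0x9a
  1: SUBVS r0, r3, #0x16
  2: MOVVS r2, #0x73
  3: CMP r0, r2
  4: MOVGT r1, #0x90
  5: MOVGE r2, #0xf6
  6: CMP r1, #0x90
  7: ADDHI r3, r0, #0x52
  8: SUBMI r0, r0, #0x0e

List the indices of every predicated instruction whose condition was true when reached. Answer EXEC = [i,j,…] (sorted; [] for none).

EXEC = [4,5]

0: ✓ CMP  NZCV=0010
1: · SUBVS
2: · MOVVS
3: ✓ CMP  NZCV=0010
4: ✓ MOVGT  r1←0x90
5: ✓ MOVGE  r2←0xf6
6: ✓ CMP  NZCV=0110
7: · ADDHI
8: · SUBMI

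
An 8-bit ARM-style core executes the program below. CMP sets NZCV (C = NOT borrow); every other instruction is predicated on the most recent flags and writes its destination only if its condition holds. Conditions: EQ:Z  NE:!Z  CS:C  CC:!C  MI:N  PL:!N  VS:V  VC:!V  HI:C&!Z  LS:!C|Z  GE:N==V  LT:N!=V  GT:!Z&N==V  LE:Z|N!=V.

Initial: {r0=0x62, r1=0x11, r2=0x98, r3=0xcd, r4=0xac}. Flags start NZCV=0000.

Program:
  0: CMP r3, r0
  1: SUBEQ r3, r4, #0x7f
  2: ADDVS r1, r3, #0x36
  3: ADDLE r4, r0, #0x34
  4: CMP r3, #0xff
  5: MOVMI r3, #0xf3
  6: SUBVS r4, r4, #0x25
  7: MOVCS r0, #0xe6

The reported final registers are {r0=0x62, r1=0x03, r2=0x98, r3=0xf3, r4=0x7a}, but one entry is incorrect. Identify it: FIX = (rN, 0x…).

[0] flags=0011 → (cmp)
[1] flags=0011 EQ?F → skip
[2] flags=0011 VS?T → r1=0x03
[3] flags=0011 LE?T → r4=0x96
[4] flags=1000 → (cmp)
[5] flags=1000 MI?T → r3=0xf3
[6] flags=1000 VS?F → skip
[7] flags=1000 CS?F → skip

FIX = (r4, 0x96)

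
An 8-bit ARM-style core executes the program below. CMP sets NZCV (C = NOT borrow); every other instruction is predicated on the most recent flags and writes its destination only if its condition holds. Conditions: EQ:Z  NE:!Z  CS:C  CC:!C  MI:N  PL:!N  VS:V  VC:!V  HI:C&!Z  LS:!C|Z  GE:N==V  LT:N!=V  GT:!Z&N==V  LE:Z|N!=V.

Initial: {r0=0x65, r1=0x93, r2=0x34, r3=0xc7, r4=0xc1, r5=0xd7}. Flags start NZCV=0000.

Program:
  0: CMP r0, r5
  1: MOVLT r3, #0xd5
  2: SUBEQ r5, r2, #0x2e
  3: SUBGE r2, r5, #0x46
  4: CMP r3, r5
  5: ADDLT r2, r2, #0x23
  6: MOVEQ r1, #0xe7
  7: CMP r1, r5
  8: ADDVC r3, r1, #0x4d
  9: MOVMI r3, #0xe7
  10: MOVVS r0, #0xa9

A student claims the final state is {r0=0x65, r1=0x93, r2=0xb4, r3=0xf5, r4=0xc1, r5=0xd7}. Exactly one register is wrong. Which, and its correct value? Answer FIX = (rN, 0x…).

0: ✓ CMP  NZCV=1001
1: · MOVLT
2: · SUBEQ
3: ✓ SUBGE  r2←0x91
4: ✓ CMP  NZCV=1000
5: ✓ ADDLT  r2←0xb4
6: · MOVEQ
7: ✓ CMP  NZCV=1000
8: ✓ ADDVC  r3←0xe0
9: ✓ MOVMI  r3←0xe7
10: · MOVVS

FIX = (r3, 0xe7)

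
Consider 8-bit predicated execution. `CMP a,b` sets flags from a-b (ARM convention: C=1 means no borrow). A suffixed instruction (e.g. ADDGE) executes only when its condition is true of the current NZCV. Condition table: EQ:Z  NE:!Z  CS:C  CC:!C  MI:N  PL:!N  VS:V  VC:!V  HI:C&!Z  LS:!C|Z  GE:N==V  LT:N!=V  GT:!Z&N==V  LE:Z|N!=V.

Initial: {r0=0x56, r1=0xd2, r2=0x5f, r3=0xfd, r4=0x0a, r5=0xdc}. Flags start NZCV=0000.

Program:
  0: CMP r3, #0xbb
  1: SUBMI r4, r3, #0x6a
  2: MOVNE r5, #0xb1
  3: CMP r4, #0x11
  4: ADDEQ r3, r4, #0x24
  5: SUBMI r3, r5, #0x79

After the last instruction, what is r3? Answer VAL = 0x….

[0] flags=0010 → (cmp)
[1] flags=0010 MI?F → skip
[2] flags=0010 NE?T → r5=0xb1
[3] flags=1000 → (cmp)
[4] flags=1000 EQ?F → skip
[5] flags=1000 MI?T → r3=0x38

VAL = 0x38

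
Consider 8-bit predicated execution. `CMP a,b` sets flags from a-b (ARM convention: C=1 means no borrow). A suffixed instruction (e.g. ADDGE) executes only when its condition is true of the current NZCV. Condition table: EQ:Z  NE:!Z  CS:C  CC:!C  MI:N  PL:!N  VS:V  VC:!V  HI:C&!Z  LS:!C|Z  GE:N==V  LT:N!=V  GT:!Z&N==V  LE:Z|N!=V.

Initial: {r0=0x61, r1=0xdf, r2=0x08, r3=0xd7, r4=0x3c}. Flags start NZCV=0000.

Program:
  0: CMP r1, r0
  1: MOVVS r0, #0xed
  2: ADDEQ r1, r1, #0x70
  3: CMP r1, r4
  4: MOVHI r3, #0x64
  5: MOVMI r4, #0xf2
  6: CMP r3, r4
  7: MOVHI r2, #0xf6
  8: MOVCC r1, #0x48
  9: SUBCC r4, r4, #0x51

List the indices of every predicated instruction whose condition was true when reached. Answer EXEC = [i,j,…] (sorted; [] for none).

EXEC = [1,4,5,8,9]

[0] flags=0011 → (cmp)
[1] flags=0011 VS?T → r0=0xed
[2] flags=0011 EQ?F → skip
[3] flags=1010 → (cmp)
[4] flags=1010 HI?T → r3=0x64
[5] flags=1010 MI?T → r4=0xf2
[6] flags=0000 → (cmp)
[7] flags=0000 HI?F → skip
[8] flags=0000 CC?T → r1=0x48
[9] flags=0000 CC?T → r4=0xa1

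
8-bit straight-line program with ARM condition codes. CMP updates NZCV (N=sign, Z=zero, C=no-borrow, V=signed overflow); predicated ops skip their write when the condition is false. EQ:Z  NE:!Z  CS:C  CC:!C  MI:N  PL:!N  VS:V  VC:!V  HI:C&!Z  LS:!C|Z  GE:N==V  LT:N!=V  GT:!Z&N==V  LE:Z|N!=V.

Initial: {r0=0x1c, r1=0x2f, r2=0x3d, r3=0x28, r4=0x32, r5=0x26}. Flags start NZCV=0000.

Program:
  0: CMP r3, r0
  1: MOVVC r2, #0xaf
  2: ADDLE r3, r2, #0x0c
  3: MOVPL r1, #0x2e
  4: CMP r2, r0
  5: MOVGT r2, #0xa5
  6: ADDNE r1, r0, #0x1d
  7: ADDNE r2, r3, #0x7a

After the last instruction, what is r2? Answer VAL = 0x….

VAL = 0xa2

[0] flags=0010 → (cmp)
[1] flags=0010 VC?T → r2=0xaf
[2] flags=0010 LE?F → skip
[3] flags=0010 PL?T → r1=0x2e
[4] flags=1010 → (cmp)
[5] flags=1010 GT?F → skip
[6] flags=1010 NE?T → r1=0x39
[7] flags=1010 NE?T → r2=0xa2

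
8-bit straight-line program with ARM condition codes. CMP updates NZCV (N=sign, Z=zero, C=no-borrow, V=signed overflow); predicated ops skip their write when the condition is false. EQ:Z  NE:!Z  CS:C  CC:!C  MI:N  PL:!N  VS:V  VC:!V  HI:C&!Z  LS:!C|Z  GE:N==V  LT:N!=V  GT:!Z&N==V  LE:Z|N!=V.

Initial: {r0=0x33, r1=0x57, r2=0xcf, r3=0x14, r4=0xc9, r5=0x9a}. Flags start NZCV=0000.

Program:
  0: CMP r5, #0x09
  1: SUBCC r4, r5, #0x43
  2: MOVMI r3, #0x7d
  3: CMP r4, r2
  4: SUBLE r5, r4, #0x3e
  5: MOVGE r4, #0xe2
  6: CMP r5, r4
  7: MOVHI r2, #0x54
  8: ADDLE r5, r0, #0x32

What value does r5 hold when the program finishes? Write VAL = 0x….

VAL = 0x65

0: ✓ CMP  NZCV=1010
1: · SUBCC
2: ✓ MOVMI  r3←0x7d
3: ✓ CMP  NZCV=1000
4: ✓ SUBLE  r5←0x8b
5: · MOVGE
6: ✓ CMP  NZCV=1000
7: · MOVHI
8: ✓ ADDLE  r5←0x65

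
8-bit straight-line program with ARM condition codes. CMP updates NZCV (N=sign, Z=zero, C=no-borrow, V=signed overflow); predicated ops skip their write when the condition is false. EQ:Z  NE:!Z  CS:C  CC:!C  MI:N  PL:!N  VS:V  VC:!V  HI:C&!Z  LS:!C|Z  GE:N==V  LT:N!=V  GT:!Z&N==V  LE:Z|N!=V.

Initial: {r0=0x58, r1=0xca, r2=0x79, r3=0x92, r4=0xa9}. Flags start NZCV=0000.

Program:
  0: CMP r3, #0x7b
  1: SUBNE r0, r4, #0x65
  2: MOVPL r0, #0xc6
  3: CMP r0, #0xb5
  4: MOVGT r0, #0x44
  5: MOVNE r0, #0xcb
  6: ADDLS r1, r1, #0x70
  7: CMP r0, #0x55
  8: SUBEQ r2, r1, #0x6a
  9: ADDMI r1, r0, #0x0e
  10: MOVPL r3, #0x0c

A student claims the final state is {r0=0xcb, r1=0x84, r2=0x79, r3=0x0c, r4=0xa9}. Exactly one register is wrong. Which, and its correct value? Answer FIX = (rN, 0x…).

[0] flags=0011 → (cmp)
[1] flags=0011 NE?T → r0=0x44
[2] flags=0011 PL?T → r0=0xc6
[3] flags=0010 → (cmp)
[4] flags=0010 GT?T → r0=0x44
[5] flags=0010 NE?T → r0=0xcb
[6] flags=0010 LS?F → skip
[7] flags=0011 → (cmp)
[8] flags=0011 EQ?F → skip
[9] flags=0011 MI?F → skip
[10] flags=0011 PL?T → r3=0x0c

FIX = (r1, 0xca)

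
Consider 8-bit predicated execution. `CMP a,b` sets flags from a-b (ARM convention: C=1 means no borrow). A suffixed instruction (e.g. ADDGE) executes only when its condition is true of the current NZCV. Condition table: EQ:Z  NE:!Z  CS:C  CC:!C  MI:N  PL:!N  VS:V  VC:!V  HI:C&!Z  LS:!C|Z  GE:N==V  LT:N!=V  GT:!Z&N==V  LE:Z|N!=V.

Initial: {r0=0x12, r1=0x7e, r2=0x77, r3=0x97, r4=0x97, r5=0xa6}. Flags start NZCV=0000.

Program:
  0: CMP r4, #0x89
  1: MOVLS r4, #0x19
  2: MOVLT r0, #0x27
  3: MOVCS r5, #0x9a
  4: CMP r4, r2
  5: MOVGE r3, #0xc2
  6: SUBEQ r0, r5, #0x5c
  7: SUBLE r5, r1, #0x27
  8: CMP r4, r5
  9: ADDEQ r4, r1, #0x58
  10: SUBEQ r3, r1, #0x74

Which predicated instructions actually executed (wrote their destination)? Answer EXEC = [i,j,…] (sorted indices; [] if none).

EXEC = [3,7]

0: ✓ CMP  NZCV=0010
1: · MOVLS
2: · MOVLT
3: ✓ MOVCS  r5←0x9a
4: ✓ CMP  NZCV=0011
5: · MOVGE
6: · SUBEQ
7: ✓ SUBLE  r5←0x57
8: ✓ CMP  NZCV=0011
9: · ADDEQ
10: · SUBEQ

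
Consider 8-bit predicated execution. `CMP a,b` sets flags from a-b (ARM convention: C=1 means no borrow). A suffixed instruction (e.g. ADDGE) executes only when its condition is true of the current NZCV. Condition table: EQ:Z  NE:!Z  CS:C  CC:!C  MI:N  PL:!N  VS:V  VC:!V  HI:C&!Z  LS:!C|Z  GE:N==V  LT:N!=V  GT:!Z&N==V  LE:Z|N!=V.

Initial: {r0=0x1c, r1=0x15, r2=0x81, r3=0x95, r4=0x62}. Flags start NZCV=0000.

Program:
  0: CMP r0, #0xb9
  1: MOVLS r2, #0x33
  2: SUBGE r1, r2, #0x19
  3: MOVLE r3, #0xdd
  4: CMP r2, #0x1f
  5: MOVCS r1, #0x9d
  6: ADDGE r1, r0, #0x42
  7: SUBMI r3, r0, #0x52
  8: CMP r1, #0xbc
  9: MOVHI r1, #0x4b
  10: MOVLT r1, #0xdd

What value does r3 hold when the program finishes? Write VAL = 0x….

[0] flags=0000 → (cmp)
[1] flags=0000 LS?T → r2=0x33
[2] flags=0000 GE?T → r1=0x1a
[3] flags=0000 LE?F → skip
[4] flags=0010 → (cmp)
[5] flags=0010 CS?T → r1=0x9d
[6] flags=0010 GE?T → r1=0x5e
[7] flags=0010 MI?F → skip
[8] flags=1001 → (cmp)
[9] flags=1001 HI?F → skip
[10] flags=1001 LT?F → skip

VAL = 0x95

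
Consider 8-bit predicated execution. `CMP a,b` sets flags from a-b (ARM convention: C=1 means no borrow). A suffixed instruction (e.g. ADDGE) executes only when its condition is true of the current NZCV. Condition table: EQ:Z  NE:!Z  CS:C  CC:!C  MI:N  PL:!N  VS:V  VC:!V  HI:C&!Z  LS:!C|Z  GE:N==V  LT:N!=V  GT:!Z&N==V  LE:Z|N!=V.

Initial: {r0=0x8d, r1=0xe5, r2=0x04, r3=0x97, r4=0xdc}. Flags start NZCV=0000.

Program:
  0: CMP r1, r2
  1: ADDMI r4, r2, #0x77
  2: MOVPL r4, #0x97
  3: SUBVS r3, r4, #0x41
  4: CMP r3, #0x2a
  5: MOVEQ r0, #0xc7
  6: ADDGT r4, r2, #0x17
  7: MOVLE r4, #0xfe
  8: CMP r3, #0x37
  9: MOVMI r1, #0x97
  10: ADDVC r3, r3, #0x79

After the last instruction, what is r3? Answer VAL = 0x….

0: ✓ CMP  NZCV=1010
1: ✓ ADDMI  r4←0x7b
2: · MOVPL
3: · SUBVS
4: ✓ CMP  NZCV=0011
5: · MOVEQ
6: · ADDGT
7: ✓ MOVLE  r4←0xfe
8: ✓ CMP  NZCV=0011
9: · MOVMI
10: · ADDVC

VAL = 0x97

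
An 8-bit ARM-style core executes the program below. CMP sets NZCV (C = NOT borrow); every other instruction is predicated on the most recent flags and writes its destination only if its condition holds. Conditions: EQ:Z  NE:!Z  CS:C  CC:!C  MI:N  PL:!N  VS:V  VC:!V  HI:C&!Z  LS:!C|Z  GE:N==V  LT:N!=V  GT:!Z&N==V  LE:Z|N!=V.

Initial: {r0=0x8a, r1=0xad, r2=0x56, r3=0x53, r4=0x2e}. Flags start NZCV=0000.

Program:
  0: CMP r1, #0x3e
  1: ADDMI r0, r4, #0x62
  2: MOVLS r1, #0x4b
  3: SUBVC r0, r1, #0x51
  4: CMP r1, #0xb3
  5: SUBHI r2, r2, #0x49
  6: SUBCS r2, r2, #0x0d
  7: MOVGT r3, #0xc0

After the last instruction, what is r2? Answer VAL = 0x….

[0] flags=0011 → (cmp)
[1] flags=0011 MI?F → skip
[2] flags=0011 LS?F → skip
[3] flags=0011 VC?F → skip
[4] flags=1000 → (cmp)
[5] flags=1000 HI?F → skip
[6] flags=1000 CS?F → skip
[7] flags=1000 GT?F → skip

VAL = 0x56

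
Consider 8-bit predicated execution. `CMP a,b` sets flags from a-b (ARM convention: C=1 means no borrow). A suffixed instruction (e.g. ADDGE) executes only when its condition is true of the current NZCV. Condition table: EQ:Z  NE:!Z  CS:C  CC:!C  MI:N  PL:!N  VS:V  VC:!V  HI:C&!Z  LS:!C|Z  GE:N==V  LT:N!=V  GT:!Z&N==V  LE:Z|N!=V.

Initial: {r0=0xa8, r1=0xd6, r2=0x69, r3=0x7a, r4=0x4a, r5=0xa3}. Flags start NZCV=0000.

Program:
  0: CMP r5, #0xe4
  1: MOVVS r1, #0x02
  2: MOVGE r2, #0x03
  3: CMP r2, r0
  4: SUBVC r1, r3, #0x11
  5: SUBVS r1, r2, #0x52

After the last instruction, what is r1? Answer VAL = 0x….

VAL = 0x17

[0] flags=1000 → (cmp)
[1] flags=1000 VS?F → skip
[2] flags=1000 GE?F → skip
[3] flags=1001 → (cmp)
[4] flags=1001 VC?F → skip
[5] flags=1001 VS?T → r1=0x17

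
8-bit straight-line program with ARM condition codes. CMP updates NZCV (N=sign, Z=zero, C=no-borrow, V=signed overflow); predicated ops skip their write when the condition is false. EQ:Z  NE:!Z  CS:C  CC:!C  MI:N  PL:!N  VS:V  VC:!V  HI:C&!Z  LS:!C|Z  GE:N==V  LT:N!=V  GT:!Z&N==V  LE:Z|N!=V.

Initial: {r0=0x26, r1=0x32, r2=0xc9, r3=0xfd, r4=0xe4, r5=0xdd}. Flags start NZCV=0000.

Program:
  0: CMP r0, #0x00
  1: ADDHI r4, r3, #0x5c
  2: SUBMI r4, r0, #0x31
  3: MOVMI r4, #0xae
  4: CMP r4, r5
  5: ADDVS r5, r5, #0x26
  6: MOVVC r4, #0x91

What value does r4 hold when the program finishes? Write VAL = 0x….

[0] flags=0010 → (cmp)
[1] flags=0010 HI?T → r4=0x59
[2] flags=0010 MI?F → skip
[3] flags=0010 MI?F → skip
[4] flags=0000 → (cmp)
[5] flags=0000 VS?F → skip
[6] flags=0000 VC?T → r4=0x91

VAL = 0x91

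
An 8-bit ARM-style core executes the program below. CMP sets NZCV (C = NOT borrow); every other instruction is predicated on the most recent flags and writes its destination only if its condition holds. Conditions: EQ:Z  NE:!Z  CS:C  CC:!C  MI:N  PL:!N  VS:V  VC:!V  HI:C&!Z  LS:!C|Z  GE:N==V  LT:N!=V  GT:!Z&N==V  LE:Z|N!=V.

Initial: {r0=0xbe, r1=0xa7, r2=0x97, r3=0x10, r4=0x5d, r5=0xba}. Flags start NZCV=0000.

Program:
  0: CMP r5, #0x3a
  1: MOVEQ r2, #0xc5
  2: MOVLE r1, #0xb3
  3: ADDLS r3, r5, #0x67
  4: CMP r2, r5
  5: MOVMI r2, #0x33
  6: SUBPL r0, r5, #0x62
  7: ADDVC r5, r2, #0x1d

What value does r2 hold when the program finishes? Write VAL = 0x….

0: ✓ CMP  NZCV=1010
1: · MOVEQ
2: ✓ MOVLE  r1←0xb3
3: · ADDLS
4: ✓ CMP  NZCV=1000
5: ✓ MOVMI  r2←0x33
6: · SUBPL
7: ✓ ADDVC  r5←0x50

VAL = 0x33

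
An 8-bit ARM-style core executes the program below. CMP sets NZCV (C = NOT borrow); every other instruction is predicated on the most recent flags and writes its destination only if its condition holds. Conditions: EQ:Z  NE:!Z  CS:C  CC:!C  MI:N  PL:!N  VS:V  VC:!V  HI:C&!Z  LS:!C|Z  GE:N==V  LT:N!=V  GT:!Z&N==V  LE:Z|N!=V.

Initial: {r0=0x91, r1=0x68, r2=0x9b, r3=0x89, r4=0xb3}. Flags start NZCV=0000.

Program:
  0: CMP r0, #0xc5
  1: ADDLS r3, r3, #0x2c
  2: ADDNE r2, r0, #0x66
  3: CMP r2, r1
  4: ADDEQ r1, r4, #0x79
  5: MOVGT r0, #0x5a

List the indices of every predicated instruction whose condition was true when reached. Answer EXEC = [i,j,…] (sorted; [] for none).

EXEC = [1,2]

0: ✓ CMP  NZCV=1000
1: ✓ ADDLS  r3←0xb5
2: ✓ ADDNE  r2←0xf7
3: ✓ CMP  NZCV=1010
4: · ADDEQ
5: · MOVGT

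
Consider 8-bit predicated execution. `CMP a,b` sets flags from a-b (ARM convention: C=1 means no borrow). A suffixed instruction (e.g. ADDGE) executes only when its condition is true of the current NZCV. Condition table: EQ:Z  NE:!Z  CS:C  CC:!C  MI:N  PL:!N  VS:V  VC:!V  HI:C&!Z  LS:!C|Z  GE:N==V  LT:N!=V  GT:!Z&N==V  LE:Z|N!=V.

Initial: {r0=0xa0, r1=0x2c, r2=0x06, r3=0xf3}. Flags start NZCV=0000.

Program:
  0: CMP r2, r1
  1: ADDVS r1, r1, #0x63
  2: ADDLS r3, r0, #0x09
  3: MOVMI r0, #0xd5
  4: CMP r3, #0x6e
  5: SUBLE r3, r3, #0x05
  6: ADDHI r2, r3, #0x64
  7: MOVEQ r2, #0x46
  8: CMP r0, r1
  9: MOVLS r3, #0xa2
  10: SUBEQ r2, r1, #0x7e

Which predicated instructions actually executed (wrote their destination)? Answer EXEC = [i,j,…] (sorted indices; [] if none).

0: ✓ CMP  NZCV=1000
1: · ADDVS
2: ✓ ADDLS  r3←0xa9
3: ✓ MOVMI  r0←0xd5
4: ✓ CMP  NZCV=0011
5: ✓ SUBLE  r3←0xa4
6: ✓ ADDHI  r2←0x08
7: · MOVEQ
8: ✓ CMP  NZCV=1010
9: · MOVLS
10: · SUBEQ

EXEC = [2,3,5,6]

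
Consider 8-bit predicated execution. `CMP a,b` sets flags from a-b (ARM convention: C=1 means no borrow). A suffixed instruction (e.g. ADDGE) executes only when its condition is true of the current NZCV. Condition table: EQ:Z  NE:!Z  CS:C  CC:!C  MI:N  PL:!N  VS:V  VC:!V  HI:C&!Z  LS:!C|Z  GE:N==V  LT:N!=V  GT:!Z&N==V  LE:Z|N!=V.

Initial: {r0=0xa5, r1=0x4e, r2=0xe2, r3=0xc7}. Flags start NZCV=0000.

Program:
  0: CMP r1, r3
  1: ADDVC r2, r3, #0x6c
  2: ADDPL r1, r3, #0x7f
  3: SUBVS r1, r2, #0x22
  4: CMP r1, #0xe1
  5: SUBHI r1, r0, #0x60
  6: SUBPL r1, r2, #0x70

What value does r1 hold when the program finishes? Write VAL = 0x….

0: ✓ CMP  NZCV=1001
1: · ADDVC
2: · ADDPL
3: ✓ SUBVS  r1←0xc0
4: ✓ CMP  NZCV=1000
5: · SUBHI
6: · SUBPL

VAL = 0xc0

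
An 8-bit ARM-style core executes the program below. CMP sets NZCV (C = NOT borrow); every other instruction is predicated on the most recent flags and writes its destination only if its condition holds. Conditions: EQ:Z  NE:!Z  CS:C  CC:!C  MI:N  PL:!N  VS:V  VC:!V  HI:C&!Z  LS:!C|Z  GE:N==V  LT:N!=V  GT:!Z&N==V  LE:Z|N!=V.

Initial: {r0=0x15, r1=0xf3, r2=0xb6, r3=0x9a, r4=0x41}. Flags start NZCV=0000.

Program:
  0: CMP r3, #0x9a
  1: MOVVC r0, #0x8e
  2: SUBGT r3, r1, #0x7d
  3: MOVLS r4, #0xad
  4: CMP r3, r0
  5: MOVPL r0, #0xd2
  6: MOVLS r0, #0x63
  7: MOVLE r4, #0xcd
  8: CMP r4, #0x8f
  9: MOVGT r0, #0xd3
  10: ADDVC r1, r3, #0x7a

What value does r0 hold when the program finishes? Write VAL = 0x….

VAL = 0xd3

[0] flags=0110 → (cmp)
[1] flags=0110 VC?T → r0=0x8e
[2] flags=0110 GT?F → skip
[3] flags=0110 LS?T → r4=0xad
[4] flags=0010 → (cmp)
[5] flags=0010 PL?T → r0=0xd2
[6] flags=0010 LS?F → skip
[7] flags=0010 LE?F → skip
[8] flags=0010 → (cmp)
[9] flags=0010 GT?T → r0=0xd3
[10] flags=0010 VC?T → r1=0x14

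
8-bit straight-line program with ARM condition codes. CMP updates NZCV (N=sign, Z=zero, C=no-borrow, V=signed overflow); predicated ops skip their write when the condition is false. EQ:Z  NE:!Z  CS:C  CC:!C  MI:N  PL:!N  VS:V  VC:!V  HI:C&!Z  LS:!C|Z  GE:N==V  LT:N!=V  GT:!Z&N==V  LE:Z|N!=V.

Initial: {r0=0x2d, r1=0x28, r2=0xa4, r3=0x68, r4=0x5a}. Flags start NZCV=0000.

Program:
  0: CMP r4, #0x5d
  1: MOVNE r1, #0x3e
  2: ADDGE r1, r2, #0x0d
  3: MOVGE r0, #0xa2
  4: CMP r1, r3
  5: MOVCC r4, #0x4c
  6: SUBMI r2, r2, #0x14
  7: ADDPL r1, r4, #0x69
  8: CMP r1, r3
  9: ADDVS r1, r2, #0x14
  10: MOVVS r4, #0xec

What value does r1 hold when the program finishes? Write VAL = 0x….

VAL = 0x3e

0: ✓ CMP  NZCV=1000
1: ✓ MOVNE  r1←0x3e
2: · ADDGE
3: · MOVGE
4: ✓ CMP  NZCV=1000
5: ✓ MOVCC  r4←0x4c
6: ✓ SUBMI  r2←0x90
7: · ADDPL
8: ✓ CMP  NZCV=1000
9: · ADDVS
10: · MOVVS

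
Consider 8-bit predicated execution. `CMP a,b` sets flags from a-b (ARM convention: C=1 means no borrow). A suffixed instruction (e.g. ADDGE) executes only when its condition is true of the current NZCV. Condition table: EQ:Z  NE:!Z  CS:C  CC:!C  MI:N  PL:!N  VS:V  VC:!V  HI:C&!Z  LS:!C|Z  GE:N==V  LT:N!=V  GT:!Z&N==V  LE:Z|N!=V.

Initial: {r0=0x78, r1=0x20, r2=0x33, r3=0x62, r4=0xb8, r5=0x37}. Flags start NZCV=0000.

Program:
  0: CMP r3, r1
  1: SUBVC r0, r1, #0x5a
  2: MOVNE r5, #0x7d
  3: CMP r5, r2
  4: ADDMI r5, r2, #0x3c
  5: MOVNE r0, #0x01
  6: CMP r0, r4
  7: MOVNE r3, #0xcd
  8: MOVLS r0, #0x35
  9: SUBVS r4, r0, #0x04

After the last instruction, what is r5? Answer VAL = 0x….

VAL = 0x7d

0: ✓ CMP  NZCV=0010
1: ✓ SUBVC  r0←0xc6
2: ✓ MOVNE  r5←0x7d
3: ✓ CMP  NZCV=0010
4: · ADDMI
5: ✓ MOVNE  r0←0x01
6: ✓ CMP  NZCV=0000
7: ✓ MOVNE  r3←0xcd
8: ✓ MOVLS  r0←0x35
9: · SUBVS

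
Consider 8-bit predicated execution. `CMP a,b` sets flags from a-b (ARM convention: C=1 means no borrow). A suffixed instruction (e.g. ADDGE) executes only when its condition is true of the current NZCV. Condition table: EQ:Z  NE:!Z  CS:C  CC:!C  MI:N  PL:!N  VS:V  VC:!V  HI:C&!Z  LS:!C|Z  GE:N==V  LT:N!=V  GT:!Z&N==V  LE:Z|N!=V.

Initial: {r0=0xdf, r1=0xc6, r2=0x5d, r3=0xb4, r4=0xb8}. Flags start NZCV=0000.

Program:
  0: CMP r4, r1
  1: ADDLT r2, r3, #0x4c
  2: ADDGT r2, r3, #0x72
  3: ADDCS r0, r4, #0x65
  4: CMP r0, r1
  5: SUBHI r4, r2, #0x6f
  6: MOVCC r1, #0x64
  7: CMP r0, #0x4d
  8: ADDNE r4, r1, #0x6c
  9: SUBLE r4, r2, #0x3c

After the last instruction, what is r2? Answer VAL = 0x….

0: ✓ CMP  NZCV=1000
1: ✓ ADDLT  r2←0x00
2: · ADDGT
3: · ADDCS
4: ✓ CMP  NZCV=0010
5: ✓ SUBHI  r4←0x91
6: · MOVCC
7: ✓ CMP  NZCV=1010
8: ✓ ADDNE  r4←0x32
9: ✓ SUBLE  r4←0xc4

VAL = 0x00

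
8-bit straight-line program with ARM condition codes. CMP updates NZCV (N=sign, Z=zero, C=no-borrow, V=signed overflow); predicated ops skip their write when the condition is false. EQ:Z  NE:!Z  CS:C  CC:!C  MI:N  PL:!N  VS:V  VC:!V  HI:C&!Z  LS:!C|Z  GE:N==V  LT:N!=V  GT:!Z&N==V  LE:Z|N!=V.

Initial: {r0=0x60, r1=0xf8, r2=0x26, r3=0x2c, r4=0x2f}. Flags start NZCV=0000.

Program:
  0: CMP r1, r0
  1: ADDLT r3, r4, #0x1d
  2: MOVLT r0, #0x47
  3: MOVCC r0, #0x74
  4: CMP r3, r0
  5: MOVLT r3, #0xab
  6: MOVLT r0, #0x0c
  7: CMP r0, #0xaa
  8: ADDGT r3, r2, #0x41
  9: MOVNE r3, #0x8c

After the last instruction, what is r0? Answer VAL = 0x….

0: ✓ CMP  NZCV=1010
1: ✓ ADDLT  r3←0x4c
2: ✓ MOVLT  r0←0x47
3: · MOVCC
4: ✓ CMP  NZCV=0010
5: · MOVLT
6: · MOVLT
7: ✓ CMP  NZCV=1001
8: ✓ ADDGT  r3←0x67
9: ✓ MOVNE  r3←0x8c

VAL = 0x47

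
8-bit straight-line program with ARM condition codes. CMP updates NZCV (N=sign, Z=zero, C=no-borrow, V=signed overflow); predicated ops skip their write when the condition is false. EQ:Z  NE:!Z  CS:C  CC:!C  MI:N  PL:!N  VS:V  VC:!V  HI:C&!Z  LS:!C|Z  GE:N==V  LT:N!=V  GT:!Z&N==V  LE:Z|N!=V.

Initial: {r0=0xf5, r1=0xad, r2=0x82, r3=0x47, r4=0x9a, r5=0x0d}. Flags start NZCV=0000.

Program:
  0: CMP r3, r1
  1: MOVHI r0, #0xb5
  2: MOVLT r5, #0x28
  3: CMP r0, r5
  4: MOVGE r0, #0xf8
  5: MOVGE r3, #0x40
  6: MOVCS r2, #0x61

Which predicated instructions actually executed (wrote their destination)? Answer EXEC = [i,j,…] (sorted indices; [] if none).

EXEC = [6]

0: ✓ CMP  NZCV=1001
1: · MOVHI
2: · MOVLT
3: ✓ CMP  NZCV=1010
4: · MOVGE
5: · MOVGE
6: ✓ MOVCS  r2←0x61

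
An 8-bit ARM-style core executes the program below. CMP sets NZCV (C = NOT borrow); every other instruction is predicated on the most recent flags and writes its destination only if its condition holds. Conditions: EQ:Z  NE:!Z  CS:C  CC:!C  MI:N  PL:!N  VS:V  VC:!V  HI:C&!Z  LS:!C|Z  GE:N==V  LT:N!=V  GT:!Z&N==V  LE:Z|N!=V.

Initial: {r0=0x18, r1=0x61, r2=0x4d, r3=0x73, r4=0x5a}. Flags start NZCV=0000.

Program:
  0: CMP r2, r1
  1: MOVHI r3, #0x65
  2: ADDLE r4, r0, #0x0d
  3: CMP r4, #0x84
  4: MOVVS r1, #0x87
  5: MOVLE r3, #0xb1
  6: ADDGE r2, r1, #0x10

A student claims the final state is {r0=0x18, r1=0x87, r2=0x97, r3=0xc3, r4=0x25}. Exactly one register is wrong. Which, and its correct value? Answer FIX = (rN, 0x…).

FIX = (r3, 0x73)

[0] flags=1000 → (cmp)
[1] flags=1000 HI?F → skip
[2] flags=1000 LE?T → r4=0x25
[3] flags=1001 → (cmp)
[4] flags=1001 VS?T → r1=0x87
[5] flags=1001 LE?F → skip
[6] flags=1001 GE?T → r2=0x97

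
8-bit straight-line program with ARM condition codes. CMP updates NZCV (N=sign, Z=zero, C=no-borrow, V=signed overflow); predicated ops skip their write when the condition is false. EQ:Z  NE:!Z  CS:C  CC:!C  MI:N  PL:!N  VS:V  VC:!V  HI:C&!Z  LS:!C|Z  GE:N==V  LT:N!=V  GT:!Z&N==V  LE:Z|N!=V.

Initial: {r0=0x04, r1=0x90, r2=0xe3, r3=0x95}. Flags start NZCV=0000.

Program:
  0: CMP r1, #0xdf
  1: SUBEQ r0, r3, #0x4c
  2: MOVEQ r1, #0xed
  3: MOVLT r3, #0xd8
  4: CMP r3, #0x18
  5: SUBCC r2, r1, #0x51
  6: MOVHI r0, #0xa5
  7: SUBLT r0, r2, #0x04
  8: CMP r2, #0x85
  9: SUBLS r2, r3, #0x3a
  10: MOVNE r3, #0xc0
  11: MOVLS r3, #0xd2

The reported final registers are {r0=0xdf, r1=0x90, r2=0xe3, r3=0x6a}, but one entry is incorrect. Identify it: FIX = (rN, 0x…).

0: ✓ CMP  NZCV=1000
1: · SUBEQ
2: · MOVEQ
3: ✓ MOVLT  r3←0xd8
4: ✓ CMP  NZCV=1010
5: · SUBCC
6: ✓ MOVHI  r0←0xa5
7: ✓ SUBLT  r0←0xdf
8: ✓ CMP  NZCV=0010
9: · SUBLS
10: ✓ MOVNE  r3←0xc0
11: · MOVLS

FIX = (r3, 0xc0)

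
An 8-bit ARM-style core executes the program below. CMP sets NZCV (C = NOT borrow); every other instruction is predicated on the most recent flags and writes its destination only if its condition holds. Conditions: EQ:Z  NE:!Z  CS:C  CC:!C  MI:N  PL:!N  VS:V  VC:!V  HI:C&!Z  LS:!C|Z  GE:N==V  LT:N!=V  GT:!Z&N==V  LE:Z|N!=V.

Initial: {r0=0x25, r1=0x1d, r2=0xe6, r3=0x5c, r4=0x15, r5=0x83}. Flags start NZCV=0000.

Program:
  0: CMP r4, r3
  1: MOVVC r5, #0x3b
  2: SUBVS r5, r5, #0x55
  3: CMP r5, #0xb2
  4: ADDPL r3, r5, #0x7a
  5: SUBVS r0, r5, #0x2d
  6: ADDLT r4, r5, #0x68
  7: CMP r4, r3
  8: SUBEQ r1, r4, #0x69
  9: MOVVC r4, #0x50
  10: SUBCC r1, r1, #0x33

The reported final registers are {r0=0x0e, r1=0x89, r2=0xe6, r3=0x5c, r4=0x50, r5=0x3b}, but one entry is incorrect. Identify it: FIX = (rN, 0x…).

FIX = (r1, 0xea)

0: ✓ CMP  NZCV=1000
1: ✓ MOVVC  r5←0x3b
2: · SUBVS
3: ✓ CMP  NZCV=1001
4: · ADDPL
5: ✓ SUBVS  r0←0x0e
6: · ADDLT
7: ✓ CMP  NZCV=1000
8: · SUBEQ
9: ✓ MOVVC  r4←0x50
10: ✓ SUBCC  r1←0xea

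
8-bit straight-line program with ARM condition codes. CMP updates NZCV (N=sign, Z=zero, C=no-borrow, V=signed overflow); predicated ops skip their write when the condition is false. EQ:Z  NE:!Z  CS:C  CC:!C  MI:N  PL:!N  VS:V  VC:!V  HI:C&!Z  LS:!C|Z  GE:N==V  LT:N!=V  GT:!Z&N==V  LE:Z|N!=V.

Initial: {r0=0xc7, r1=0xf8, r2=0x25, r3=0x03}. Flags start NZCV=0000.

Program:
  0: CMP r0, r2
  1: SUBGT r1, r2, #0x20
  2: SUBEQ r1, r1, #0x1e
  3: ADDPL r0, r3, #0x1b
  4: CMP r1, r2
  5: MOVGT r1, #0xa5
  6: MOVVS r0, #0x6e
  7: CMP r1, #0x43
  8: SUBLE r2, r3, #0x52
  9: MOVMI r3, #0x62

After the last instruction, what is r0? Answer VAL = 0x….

0: ✓ CMP  NZCV=1010
1: · SUBGT
2: · SUBEQ
3: · ADDPL
4: ✓ CMP  NZCV=1010
5: · MOVGT
6: · MOVVS
7: ✓ CMP  NZCV=1010
8: ✓ SUBLE  r2←0xb1
9: ✓ MOVMI  r3←0x62

VAL = 0xc7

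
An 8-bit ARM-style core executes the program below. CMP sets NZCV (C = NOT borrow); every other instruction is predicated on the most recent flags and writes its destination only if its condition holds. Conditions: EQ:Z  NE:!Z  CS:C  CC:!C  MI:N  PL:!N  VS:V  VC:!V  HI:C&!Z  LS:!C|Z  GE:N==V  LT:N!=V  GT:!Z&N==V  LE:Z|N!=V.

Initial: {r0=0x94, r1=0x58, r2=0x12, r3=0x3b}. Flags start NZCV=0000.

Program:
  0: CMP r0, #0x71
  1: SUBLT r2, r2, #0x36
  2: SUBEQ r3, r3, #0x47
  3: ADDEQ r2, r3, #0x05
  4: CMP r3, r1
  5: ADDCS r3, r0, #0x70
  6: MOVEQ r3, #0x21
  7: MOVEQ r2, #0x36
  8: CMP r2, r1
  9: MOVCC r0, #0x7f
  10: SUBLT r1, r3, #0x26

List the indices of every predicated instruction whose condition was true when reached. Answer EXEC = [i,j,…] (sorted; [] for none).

[0] flags=0011 → (cmp)
[1] flags=0011 LT?T → r2=0xdc
[2] flags=0011 EQ?F → skip
[3] flags=0011 EQ?F → skip
[4] flags=1000 → (cmp)
[5] flags=1000 CS?F → skip
[6] flags=1000 EQ?F → skip
[7] flags=1000 EQ?F → skip
[8] flags=1010 → (cmp)
[9] flags=1010 CC?F → skip
[10] flags=1010 LT?T → r1=0x15

EXEC = [1,10]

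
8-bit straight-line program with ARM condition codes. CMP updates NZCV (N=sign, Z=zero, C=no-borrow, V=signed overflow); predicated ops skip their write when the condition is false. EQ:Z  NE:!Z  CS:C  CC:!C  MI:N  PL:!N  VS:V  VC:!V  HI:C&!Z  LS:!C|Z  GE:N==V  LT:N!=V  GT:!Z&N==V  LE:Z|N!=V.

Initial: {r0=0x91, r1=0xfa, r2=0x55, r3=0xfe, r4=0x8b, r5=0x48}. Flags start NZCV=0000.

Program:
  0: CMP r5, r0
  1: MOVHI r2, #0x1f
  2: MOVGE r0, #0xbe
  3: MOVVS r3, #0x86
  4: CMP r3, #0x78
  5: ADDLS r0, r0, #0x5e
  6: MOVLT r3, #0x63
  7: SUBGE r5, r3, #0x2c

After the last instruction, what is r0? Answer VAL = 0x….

0: ✓ CMP  NZCV=1001
1: · MOVHI
2: ✓ MOVGE  r0←0xbe
3: ✓ MOVVS  r3←0x86
4: ✓ CMP  NZCV=0011
5: · ADDLS
6: ✓ MOVLT  r3←0x63
7: · SUBGE

VAL = 0xbe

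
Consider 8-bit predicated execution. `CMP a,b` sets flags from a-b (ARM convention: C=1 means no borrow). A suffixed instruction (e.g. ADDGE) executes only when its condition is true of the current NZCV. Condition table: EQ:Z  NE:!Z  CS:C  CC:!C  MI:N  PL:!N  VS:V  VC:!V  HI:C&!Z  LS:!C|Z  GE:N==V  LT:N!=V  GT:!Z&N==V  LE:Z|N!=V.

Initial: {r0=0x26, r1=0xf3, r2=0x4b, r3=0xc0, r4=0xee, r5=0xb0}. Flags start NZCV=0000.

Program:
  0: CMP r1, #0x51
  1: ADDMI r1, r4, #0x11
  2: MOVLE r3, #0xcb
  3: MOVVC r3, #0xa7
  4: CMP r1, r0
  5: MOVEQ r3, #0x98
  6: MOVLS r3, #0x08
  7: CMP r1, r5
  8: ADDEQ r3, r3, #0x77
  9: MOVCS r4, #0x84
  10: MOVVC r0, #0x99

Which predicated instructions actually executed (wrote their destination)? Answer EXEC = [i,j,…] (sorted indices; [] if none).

0: ✓ CMP  NZCV=1010
1: ✓ ADDMI  r1←0xff
2: ✓ MOVLE  r3←0xcb
3: ✓ MOVVC  r3←0xa7
4: ✓ CMP  NZCV=1010
5: · MOVEQ
6: · MOVLS
7: ✓ CMP  NZCV=0010
8: · ADDEQ
9: ✓ MOVCS  r4←0x84
10: ✓ MOVVC  r0←0x99

EXEC = [1,2,3,9,10]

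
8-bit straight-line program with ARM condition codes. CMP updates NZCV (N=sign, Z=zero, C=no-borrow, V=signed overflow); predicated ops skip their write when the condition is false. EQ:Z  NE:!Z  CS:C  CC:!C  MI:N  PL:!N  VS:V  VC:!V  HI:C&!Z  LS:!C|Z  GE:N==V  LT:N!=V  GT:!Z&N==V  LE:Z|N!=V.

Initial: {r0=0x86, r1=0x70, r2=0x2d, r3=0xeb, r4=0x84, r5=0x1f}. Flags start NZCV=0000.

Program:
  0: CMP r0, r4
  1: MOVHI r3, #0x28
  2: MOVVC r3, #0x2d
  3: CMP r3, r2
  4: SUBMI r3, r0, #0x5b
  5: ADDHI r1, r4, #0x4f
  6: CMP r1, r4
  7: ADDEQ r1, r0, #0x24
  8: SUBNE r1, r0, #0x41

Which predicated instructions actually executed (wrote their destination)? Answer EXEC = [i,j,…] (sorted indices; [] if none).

EXEC = [1,2,8]

0: ✓ CMP  NZCV=0010
1: ✓ MOVHI  r3←0x28
2: ✓ MOVVC  r3←0x2d
3: ✓ CMP  NZCV=0110
4: · SUBMI
5: · ADDHI
6: ✓ CMP  NZCV=1001
7: · ADDEQ
8: ✓ SUBNE  r1←0x45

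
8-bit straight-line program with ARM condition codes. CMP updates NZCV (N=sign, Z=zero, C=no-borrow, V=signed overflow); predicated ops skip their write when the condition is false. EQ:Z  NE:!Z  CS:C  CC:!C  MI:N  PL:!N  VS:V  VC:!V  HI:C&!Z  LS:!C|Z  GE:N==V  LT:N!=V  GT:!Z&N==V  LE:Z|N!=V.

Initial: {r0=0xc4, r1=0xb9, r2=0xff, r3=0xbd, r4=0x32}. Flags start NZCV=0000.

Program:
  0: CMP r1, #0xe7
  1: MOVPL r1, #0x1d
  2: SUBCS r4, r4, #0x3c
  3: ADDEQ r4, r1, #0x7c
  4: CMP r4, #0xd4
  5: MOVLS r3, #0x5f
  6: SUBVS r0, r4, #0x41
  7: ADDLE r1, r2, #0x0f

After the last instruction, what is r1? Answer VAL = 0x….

VAL = 0xb9

0: ✓ CMP  NZCV=1000
1: · MOVPL
2: · SUBCS
3: · ADDEQ
4: ✓ CMP  NZCV=0000
5: ✓ MOVLS  r3←0x5f
6: · SUBVS
7: · ADDLE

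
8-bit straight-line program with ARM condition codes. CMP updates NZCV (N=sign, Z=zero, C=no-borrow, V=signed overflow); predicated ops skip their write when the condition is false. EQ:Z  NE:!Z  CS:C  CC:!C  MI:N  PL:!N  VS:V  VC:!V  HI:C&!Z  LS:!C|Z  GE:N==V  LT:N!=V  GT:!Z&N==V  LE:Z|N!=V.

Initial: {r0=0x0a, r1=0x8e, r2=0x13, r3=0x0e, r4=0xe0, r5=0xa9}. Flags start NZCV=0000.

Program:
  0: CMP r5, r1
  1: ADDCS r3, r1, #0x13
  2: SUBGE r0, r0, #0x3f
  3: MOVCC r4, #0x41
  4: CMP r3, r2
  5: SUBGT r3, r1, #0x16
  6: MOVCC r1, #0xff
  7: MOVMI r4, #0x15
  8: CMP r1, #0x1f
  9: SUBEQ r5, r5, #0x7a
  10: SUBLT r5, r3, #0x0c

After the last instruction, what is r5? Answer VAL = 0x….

VAL = 0x95

[0] flags=0010 → (cmp)
[1] flags=0010 CS?T → r3=0xa1
[2] flags=0010 GE?T → r0=0xcb
[3] flags=0010 CC?F → skip
[4] flags=1010 → (cmp)
[5] flags=1010 GT?F → skip
[6] flags=1010 CC?F → skip
[7] flags=1010 MI?T → r4=0x15
[8] flags=0011 → (cmp)
[9] flags=0011 EQ?F → skip
[10] flags=0011 LT?T → r5=0x95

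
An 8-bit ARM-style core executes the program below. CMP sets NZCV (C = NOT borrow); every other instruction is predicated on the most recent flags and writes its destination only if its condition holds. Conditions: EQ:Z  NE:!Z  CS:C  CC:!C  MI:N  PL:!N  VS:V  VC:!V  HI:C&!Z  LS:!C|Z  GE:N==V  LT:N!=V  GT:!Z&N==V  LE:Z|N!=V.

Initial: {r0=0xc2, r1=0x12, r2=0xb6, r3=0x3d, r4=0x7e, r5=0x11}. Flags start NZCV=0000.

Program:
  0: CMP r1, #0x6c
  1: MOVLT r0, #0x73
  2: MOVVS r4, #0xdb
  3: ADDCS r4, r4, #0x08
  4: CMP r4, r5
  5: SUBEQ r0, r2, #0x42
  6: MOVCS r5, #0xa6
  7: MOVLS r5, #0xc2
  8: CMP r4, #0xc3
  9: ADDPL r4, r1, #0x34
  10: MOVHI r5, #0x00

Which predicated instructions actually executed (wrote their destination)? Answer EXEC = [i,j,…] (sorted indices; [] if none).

EXEC = [1,6]

0: ✓ CMP  NZCV=1000
1: ✓ MOVLT  r0←0x73
2: · MOVVS
3: · ADDCS
4: ✓ CMP  NZCV=0010
5: · SUBEQ
6: ✓ MOVCS  r5←0xa6
7: · MOVLS
8: ✓ CMP  NZCV=1001
9: · ADDPL
10: · MOVHI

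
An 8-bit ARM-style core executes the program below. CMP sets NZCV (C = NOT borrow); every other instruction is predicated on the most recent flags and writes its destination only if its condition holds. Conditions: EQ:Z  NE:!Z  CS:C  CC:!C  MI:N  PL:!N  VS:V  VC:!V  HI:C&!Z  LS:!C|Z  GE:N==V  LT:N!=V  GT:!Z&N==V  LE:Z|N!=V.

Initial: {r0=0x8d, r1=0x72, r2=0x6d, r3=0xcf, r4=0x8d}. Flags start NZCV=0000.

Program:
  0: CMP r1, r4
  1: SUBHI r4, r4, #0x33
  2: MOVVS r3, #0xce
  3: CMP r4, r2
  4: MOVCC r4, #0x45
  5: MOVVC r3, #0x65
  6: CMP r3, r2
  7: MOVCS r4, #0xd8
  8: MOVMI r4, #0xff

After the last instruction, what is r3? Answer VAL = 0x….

0: ✓ CMP  NZCV=1001
1: · SUBHI
2: ✓ MOVVS  r3←0xce
3: ✓ CMP  NZCV=0011
4: · MOVCC
5: · MOVVC
6: ✓ CMP  NZCV=0011
7: ✓ MOVCS  r4←0xd8
8: · MOVMI

VAL = 0xce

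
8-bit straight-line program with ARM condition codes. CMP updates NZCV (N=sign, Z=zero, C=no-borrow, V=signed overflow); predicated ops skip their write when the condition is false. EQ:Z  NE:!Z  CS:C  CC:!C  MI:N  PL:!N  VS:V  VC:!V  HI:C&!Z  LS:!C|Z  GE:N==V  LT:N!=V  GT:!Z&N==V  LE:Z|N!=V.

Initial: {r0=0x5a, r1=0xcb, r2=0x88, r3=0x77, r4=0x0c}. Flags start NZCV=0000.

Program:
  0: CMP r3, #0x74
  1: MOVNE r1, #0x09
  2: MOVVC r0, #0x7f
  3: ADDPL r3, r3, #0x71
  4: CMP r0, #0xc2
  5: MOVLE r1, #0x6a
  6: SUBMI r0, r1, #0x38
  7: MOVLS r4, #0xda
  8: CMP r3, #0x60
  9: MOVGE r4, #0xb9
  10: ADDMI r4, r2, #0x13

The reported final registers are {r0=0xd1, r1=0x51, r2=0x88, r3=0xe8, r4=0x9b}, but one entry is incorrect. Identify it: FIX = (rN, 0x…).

0: ✓ CMP  NZCV=0010
1: ✓ MOVNE  r1←0x09
2: ✓ MOVVC  r0←0x7f
3: ✓ ADDPL  r3←0xe8
4: ✓ CMP  NZCV=1001
5: · MOVLE
6: ✓ SUBMI  r0←0xd1
7: ✓ MOVLS  r4←0xda
8: ✓ CMP  NZCV=1010
9: · MOVGE
10: ✓ ADDMI  r4←0x9b

FIX = (r1, 0x09)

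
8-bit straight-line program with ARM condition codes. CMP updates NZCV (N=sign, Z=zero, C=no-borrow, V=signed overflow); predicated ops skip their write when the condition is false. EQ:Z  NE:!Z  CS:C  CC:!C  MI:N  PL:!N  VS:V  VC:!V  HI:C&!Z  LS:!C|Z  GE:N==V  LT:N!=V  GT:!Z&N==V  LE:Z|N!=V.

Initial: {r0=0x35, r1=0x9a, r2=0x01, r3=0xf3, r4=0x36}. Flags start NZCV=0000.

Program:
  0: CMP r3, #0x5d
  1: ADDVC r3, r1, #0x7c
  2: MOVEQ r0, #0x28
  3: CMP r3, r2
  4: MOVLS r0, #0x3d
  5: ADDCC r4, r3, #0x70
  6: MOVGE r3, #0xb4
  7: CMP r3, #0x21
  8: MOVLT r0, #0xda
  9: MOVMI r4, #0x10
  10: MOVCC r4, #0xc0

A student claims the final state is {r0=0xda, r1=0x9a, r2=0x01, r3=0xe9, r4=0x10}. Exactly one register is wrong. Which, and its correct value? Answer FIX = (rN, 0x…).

FIX = (r3, 0xb4)

[0] flags=1010 → (cmp)
[1] flags=1010 VC?T → r3=0x16
[2] flags=1010 EQ?F → skip
[3] flags=0010 → (cmp)
[4] flags=0010 LS?F → skip
[5] flags=0010 CC?F → skip
[6] flags=0010 GE?T → r3=0xb4
[7] flags=1010 → (cmp)
[8] flags=1010 LT?T → r0=0xda
[9] flags=1010 MI?T → r4=0x10
[10] flags=1010 CC?F → skip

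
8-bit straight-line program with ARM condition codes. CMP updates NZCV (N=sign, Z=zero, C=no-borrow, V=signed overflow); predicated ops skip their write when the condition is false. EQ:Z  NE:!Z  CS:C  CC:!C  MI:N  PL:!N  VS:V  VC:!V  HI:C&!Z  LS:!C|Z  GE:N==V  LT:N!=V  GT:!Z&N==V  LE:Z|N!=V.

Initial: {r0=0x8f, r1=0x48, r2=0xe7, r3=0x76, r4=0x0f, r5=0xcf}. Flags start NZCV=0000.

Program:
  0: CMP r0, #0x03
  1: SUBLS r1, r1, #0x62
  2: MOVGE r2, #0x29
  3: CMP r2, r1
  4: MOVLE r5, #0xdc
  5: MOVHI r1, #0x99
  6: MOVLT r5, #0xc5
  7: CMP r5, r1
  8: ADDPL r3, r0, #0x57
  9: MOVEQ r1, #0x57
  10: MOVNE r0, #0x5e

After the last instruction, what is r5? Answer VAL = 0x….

VAL = 0xc5

[0] flags=1010 → (cmp)
[1] flags=1010 LS?F → skip
[2] flags=1010 GE?F → skip
[3] flags=1010 → (cmp)
[4] flags=1010 LE?T → r5=0xdc
[5] flags=1010 HI?T → r1=0x99
[6] flags=1010 LT?T → r5=0xc5
[7] flags=0010 → (cmp)
[8] flags=0010 PL?T → r3=0xe6
[9] flags=0010 EQ?F → skip
[10] flags=0010 NE?T → r0=0x5e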